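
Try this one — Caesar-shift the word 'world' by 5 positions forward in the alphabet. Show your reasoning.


Shift each letter by 5: w -> b, o -> t, r -> w, l -> q, d -> i. Result: 'btwqi'.

btwqi


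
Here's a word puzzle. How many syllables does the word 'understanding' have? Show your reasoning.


Break 'understanding' into syllables: un-der-stand-ing -> un | der | stand | ing = 4 syllables

4 syllables


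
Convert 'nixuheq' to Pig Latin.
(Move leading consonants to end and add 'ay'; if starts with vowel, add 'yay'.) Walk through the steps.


'nixuheq': move consonant cluster 'n' to end and add 'ay': 'ixuheqnay'.

ixuheqnay


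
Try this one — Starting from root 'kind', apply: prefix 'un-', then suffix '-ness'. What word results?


Step 1: Add prefix 'un-' to 'kind' = 'unkind'
Step 2: Add suffix '-ness' to 'unkind' = 'unkindness'

unkindness


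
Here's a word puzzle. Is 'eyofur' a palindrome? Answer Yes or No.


Forward: 'eyofur'
Reversed: 'rufoye'
They differ.

No


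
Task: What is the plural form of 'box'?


Apply rule: Add -es (sibilant/fricative ending). 'box' becomes 'boxes'.

boxes


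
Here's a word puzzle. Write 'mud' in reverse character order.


Reverse 'mud' character by character: 'dum'.

dum


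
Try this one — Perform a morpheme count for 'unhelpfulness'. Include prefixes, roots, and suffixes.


Decomposition: un- (prefix) + help (root) + -ful (suffix) + -ness (suffix) = 4 morpheme(s)

4 morphemes


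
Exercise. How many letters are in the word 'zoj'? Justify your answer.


Spell out 'zoj' and number each letter: z(1), o(2), j(3). Total: 3 letters.

3


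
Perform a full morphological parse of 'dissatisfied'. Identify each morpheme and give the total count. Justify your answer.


Step 1: Identify prefix: 'dis' (meaning: not/apart)
Step 2: Identify root: 'satisfy'
Step 3: Identify suffix(es): 'ed'
Decomposition: dis- (prefix: not/apart) + satisfy (root) + -ed (suffix: past)
Total morphemes: 3

3 morphemes (dis- (prefix: not/apart) + satisfy (root) + -ed (suffix: past))


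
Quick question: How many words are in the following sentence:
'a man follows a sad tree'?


Split into words: a | man | follows | a | sad | tree = 6 words.

6


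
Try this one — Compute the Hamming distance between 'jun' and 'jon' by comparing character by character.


Alignment:
Position 1: 'j' vs 'j' = match
Position 2: 'u' vs 'o' = DIFFER
Position 3: 'n' vs 'n' = match
Total differences: 1

1


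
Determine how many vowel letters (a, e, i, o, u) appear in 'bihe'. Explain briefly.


Vowels in 'bihe': i, e = 2 vowels.

2


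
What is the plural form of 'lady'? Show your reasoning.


Apply rule: Change -y to -ies (consonant + y). 'lady' becomes 'ladies'.

ladies


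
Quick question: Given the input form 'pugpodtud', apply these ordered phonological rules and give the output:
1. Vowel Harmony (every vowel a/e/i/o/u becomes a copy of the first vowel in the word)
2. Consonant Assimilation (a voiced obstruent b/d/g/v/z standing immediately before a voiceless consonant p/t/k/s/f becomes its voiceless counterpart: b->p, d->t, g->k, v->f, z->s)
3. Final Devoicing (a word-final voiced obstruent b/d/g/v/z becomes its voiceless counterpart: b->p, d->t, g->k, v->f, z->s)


Starting form: 'pugpodtud'
Rule 1: Vowel Harmony: all vowels become 'u' (matching first vowel). 'pugpodtud' -> 'pugpudtud'
Rule 2: Consonant Assimilation: voiced obstruent before voiceless consonant becomes voiceless ('gp' -> 'kp', 'dt' -> 'tt'). 'pugpudtud' -> 'pukputtud'
Rule 3: Final Devoicing: word-final voiced obstruent 'd' becomes voiceless 't'. 'pukputtud' -> 'pukputtut'
Final form: 'pukputtut'

pukputtut


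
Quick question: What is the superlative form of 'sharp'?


Apply superlative formation (add -est): 'sharp' -> 'sharpest'.

sharpest


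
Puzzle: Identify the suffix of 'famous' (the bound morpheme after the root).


The word 'famous' = 'fame' (root) + '-ous' (suffix). The suffix is '-ous'.

ous


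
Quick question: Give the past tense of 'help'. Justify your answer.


Apply rule: Add -ed. 'help' becomes 'helped'.

helped


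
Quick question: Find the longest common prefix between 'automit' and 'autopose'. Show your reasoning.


Compare from the start: 4 characters match: 'auto'. Mismatch at position 5: 'm' vs 'p'.

auto


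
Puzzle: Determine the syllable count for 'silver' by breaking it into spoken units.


Break 'silver' into syllables: sil-ver -> sil | ver = 2 syllables

2 syllables


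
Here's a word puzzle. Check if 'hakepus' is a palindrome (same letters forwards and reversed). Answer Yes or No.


Forward: 'hakepus'
Reversed: 'supekah'
They differ.

No


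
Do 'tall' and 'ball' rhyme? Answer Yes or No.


Rime (stressed vowel + following sounds) of 'tall': -all = /ɔːl/
Rime of 'ball': -all = /ɔːl/
/ɔːl/ and /ɔːl/ are the same ending sound, so the words rhyme.

Yes


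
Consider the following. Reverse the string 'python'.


Reverse 'python' character by character: 'nohtyp'.

nohtyp


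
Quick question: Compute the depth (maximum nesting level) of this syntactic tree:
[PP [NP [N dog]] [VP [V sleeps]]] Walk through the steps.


Count bracket nesting levels:
'[' at pos 0: depth = 1
'[' at pos 4: depth = 2
'[' at pos 8: depth = 3
'[' at pos 17: depth = 2
'[' at pos 21: depth = 3
Maximum depth reached: 3

3


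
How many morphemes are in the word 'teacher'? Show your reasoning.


Decomposition: teach (root) + -er (suffix) = 2 morpheme(s)

2 morphemes


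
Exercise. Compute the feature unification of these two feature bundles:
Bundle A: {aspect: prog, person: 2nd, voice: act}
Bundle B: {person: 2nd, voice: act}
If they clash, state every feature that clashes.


Compare features:
aspect: A=prog vs B=_ -> unified: prog
person: A=2nd vs B=2nd -> unified: 2nd
voice: A=act vs B=act -> unified: act
No clashes found.

Unified: {aspect: prog, person: 2nd, voice: act}


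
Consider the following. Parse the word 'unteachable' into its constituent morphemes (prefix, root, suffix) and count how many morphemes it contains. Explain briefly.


Step 1: Identify prefix: 'un' (meaning: not/reverse)
Step 2: Identify root: 'teach'
Step 3: Identify suffix(es): 'able'
Decomposition: un- (prefix: not/reverse) + teach (root) + -able (suffix: capable of)
Total morphemes: 3

3 morphemes (un- (prefix: not/reverse) + teach (root) + -able (suffix: capable of))


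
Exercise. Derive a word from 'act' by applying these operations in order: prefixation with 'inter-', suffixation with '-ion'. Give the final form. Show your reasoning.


Step 1: Add prefix 'inter-' to 'act' = 'interact'
Step 2: Add suffix '-ion' to 'interact' = 'interaction'

interaction


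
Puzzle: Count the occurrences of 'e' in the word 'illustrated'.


Letter 'e' in 'illustrated': found at position(s) 10 = 1 occurrence(s).

1


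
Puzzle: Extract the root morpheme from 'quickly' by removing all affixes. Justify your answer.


Remove suffix '-ly' from 'quickly' to get root 'quick'.

quick


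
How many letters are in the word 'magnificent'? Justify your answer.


Spell out 'magnificent' and number each letter: m(1), a(2), g(3), n(4), i(5), f(6), i(7), c(8), e(9), n(10), t(11). Total: 11 letters.

11


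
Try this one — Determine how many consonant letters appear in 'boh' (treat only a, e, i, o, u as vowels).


Consonants in 'boh': b, h = 2 consonants.

2


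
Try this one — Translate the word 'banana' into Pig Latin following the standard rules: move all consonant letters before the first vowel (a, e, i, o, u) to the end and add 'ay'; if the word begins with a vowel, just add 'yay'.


'banana': move consonant cluster 'b' to end and add 'ay': 'ananabay'.

ananabay


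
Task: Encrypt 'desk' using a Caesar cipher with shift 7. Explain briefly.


Shift each letter by 7: d -> k, e -> l, s -> z, k -> r. Result: 'klzr'.

klzr


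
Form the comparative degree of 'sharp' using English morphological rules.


Apply comparative formation (add -er): 'sharp' -> 'sharper'.

sharper


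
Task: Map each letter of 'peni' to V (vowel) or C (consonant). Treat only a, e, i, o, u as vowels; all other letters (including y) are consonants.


Letter mapping: p = C, e = V, n = C, i = V.

CVCV


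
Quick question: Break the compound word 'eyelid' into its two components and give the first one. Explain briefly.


Split 'eyelid' into 'eye' + 'lid'. The first part is 'eye'.

eye


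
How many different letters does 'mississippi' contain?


Unique letters in 'mississippi': {i, m, p, s} = 4 distinct letters.

4


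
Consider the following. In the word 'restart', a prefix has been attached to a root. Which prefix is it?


The word 'restart' = 're' (prefix) + 'start' (root). The prefix is 're'.

re


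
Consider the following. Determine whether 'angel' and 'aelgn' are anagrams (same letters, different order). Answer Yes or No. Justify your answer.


Sorted letters of 'angel': 'aegln'
Sorted letters of 'aelgn': 'aegln'
They match.

Yes


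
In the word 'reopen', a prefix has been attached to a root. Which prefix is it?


The word 'reopen' = 're' (prefix) + 'open' (root). The prefix is 're'.

re


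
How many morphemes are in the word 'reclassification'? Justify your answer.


Decomposition: re- (prefix) + class (root) + -ify (suffix) + -ation (suffix) = 4 morpheme(s)

4 morphemes


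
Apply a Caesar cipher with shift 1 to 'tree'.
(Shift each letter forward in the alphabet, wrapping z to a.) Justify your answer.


Shift each letter by 1: t -> u, r -> s, e -> f, e -> f. Result: 'usff'.

usff


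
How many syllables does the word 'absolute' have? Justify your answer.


Break 'absolute' into syllables: ab-so-lute -> ab | so | lute = 3 syllables

3 syllables


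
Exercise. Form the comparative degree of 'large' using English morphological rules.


Apply comparative formation (ends in e: add -r): 'large' -> 'larger'.

larger


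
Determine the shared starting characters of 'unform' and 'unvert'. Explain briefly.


Compare from the start: 2 characters match: 'un'. Mismatch at position 3: 'f' vs 'v'.

un


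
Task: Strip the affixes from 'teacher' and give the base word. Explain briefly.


Remove suffix '-er' from 'teacher' to get root 'teach'.

teach


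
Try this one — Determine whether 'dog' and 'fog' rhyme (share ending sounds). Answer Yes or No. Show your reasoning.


Rime (stressed vowel + following sounds) of 'dog': -og = /ɒg/
Rime of 'fog': -og = /ɒg/
/ɒg/ and /ɒg/ are the same ending sound, so the words rhyme.

Yes


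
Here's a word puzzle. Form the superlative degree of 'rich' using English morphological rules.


Apply superlative formation (add -est): 'rich' -> 'richest'.

richest


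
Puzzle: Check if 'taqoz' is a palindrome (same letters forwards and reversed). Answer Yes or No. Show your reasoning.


Forward: 'taqoz'
Reversed: 'zoqat'
They differ.

No


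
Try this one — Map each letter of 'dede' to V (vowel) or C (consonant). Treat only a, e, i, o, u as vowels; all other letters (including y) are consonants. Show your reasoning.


Letter mapping: d = C, e = V, d = C, e = V.

CVCV


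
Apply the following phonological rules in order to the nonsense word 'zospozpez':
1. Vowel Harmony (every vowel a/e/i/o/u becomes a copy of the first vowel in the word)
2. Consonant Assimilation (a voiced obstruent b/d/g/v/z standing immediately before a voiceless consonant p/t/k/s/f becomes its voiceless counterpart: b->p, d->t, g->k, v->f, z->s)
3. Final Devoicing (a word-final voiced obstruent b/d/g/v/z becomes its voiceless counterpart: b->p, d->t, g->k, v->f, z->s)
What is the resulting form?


Starting form: 'zospozpez'
Rule 1: Vowel Harmony: all vowels become 'o' (matching first vowel). 'zospozpez' -> 'zospozpoz'
Rule 2: Consonant Assimilation: voiced obstruent before voiceless consonant becomes voiceless ('zp' -> 'sp'). 'zospozpoz' -> 'zospospoz'
Rule 3: Final Devoicing: word-final voiced obstruent 'z' becomes voiceless 's'. 'zospospoz' -> 'zospospos'
Final form: 'zospospos'

zospospos


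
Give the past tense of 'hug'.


Apply rule: Double final consonant and add -ed. 'hug' becomes 'hugged'.

hugged


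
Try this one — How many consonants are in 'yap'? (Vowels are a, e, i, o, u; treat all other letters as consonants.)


Consonants in 'yap': y, p = 2 consonants.

2


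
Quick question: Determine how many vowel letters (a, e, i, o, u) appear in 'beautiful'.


Vowels in 'beautiful': e, a, u, i, u = 5 vowels.

5


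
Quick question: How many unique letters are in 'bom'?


Unique letters in 'bom': {b, m, o} = 3 distinct letters.

3


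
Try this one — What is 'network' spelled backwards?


Reverse 'network' character by character: 'krowten'.

krowten


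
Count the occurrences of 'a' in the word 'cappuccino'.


Letter 'a' in 'cappuccino': found at position(s) 2 = 1 occurrence(s).

1


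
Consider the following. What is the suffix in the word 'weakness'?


The word 'weakness' = 'weak' (root) + '-ness' (suffix). The suffix is '-ness'.

ness


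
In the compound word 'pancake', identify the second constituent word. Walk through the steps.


Split 'pancake' into 'pan' + 'cake'. The second part is 'cake'.

cake


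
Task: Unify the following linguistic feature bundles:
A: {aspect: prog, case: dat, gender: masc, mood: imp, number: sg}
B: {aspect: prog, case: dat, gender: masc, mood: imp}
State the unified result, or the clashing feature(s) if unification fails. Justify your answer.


Compare features:
aspect: A=prog vs B=prog -> unified: prog
case: A=dat vs B=dat -> unified: dat
gender: A=masc vs B=masc -> unified: masc
mood: A=imp vs B=imp -> unified: imp
number: A=sg vs B=_ -> unified: sg
No clashes found.

Unified: {aspect: prog, case: dat, gender: masc, mood: imp, number: sg}


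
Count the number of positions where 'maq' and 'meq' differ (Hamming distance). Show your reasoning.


Alignment:
Position 1: 'm' vs 'm' = match
Position 2: 'a' vs 'e' = DIFFER
Position 3: 'q' vs 'q' = match
Total differences: 1

1


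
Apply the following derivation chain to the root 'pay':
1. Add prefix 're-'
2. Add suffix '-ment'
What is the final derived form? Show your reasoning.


Step 1: Add prefix 're-' to 'pay' = 'repay'
Step 2: Add suffix '-ment' to 'repay' = 'repayment'

repayment


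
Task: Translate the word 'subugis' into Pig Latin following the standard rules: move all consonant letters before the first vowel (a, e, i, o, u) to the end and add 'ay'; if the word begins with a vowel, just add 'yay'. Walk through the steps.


'subugis': move consonant cluster 's' to end and add 'ay': 'ubugissay'.

ubugissay


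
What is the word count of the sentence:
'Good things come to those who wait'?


Split into words: Good | things | come | to | those | who | wait = 7 words.

7


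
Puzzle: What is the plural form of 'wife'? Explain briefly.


Apply rule: Change -fe to -ves. 'wife' becomes 'wives'.

wives


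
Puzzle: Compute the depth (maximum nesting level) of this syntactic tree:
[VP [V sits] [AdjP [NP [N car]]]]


Count bracket nesting levels:
'[' at pos 0: depth = 1
'[' at pos 4: depth = 2
'[' at pos 13: depth = 2
'[' at pos 19: depth = 3
'[' at pos 23: depth = 4
Maximum depth reached: 4

4


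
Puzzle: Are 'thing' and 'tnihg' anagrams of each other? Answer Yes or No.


Sorted letters of 'thing': 'ghint'
Sorted letters of 'tnihg': 'ghint'
They match.

Yes


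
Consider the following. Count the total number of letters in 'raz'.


Spell out 'raz' and number each letter: r(1), a(2), z(3). Total: 3 letters.

3


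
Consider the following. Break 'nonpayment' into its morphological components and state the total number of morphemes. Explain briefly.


Step 1: Identify prefix: 'non' (meaning: not)
Step 2: Identify root: 'pay'
Step 3: Identify suffix(es): 'ment'
Decomposition: non- (prefix: not) + pay (root) + -ment (suffix: action/result)
Total morphemes: 3

3 morphemes (non- (prefix: not) + pay (root) + -ment (suffix: action/result))


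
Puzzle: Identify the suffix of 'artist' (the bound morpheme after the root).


The word 'artist' = 'art' (root) + '-ist' (suffix). The suffix is '-ist'.

ist


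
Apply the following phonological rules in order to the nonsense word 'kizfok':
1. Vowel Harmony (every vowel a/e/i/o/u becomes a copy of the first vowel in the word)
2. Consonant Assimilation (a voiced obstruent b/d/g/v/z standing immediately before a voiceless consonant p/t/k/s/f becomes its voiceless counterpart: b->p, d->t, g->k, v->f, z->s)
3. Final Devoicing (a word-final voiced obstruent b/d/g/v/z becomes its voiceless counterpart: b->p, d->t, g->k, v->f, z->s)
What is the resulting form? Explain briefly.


Starting form: 'kizfok'
Rule 1: Vowel Harmony: all vowels become 'i' (matching first vowel). 'kizfok' -> 'kizfik'
Rule 2: Consonant Assimilation: voiced obstruent before voiceless consonant becomes voiceless ('zf' -> 'sf'). 'kizfik' -> 'kisfik'
Rule 3: Final Devoicing: final consonant 'k' is not one of the voiced obstruents b/d/g/v/z. No change.
Final form: 'kisfik'

kisfik


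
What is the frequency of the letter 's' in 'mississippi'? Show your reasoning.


Letter 's' in 'mississippi': found at position(s) 3, 4, 6, 7 = 4 occurrence(s).

4


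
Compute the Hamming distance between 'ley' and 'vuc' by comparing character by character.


Alignment:
Position 1: 'l' vs 'v' = DIFFER
Position 2: 'e' vs 'u' = DIFFER
Position 3: 'y' vs 'c' = DIFFER
Total differences: 3

3


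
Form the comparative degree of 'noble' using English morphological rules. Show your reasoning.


Apply comparative formation (ends in e: add -r): 'noble' -> 'nobler'.

nobler


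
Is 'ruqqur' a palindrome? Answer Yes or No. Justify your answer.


Forward: 'ruqqur'
Reversed: 'ruqqur'
They are identical.

Yes


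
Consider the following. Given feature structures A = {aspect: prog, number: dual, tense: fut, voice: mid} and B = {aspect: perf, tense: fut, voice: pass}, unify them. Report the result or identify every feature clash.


Compare features:
aspect: A=prog vs B=perf -> CLASH
number: A=dual vs B=_ -> unified: dual
tense: A=fut vs B=fut -> unified: fut
voice: A=mid vs B=pass -> CLASH
Clashes detected on features 'aspect' (prog vs perf) and 'voice' (mid vs pass); unification fails.

CLASH on 'aspect' (prog vs perf) and 'voice' (mid vs pass)


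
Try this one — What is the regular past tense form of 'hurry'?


Apply rule: Change -y to -ied. 'hurry' becomes 'hurried'.

hurried


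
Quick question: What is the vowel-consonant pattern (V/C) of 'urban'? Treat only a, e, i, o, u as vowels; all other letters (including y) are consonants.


Letter mapping: u = V, r = C, b = C, a = V, n = C.

VCCVC


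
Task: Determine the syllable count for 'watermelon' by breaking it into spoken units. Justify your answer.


Break 'watermelon' into syllables: wa-ter-mel-on -> wa | ter | mel | on = 4 syllables

4 syllables


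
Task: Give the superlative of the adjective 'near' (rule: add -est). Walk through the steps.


Apply superlative formation (add -est): 'near' -> 'nearest'.

nearest


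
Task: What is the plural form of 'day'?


Apply rule: Add -s. 'day' becomes 'days'.

days


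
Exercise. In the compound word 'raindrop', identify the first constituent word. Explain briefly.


Split 'raindrop' into 'rain' + 'drop'. The first part is 'rain'.

rain


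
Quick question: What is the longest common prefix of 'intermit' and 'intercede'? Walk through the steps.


Compare from the start: 5 characters match: 'inter'. Mismatch at position 6: 'm' vs 'c'.

inter


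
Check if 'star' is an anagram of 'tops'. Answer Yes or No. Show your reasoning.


Sorted letters of 'star': 'arst'
Sorted letters of 'tops': 'opst'
They do not match.

No


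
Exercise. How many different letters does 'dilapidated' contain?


Unique letters in 'dilapidated': {a, d, e, i, l, p, t} = 7 distinct letters.

7


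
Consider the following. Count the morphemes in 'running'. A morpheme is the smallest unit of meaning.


Decomposition: run (root) + -ing (suffix) = 2 morpheme(s)

2 morphemes


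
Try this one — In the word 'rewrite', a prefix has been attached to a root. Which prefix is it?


The word 'rewrite' = 're' (prefix) + 'write' (root). The prefix is 're'.

re


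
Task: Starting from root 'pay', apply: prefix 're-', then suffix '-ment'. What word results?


Step 1: Add prefix 're-' to 'pay' = 'repay'
Step 2: Add suffix '-ment' to 'repay' = 'repayment'

repayment


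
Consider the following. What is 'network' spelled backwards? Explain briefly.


Reverse 'network' character by character: 'krowten'.

krowten


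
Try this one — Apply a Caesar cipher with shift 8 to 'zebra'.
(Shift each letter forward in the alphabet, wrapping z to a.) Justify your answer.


Shift each letter by 8: z -> h, e -> m, b -> j, r -> z, a -> i. Result: 'hmjzi'.

hmjzi


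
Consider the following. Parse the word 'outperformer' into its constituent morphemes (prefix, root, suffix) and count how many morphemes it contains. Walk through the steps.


Step 1: Identify prefix: 'out' (meaning: surpass)
Step 2: Identify root: 'perform'
Step 3: Identify suffix(es): 'er'
Decomposition: out- (prefix: surpass) + perform (root) + -er (suffix: one who)
Total morphemes: 3

3 morphemes (out- (prefix: surpass) + perform (root) + -er (suffix: one who))


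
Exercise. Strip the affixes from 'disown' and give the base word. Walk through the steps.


Remove prefix 'dis' from 'disown' to get root 'own'.

own


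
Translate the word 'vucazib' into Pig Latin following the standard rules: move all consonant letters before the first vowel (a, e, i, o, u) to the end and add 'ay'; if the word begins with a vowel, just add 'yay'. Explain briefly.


'vucazib': move consonant cluster 'v' to end and add 'ay': 'ucazibvay'.

ucazibvay


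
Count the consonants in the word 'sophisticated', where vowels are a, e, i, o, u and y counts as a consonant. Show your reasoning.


Consonants in 'sophisticated': s, p, h, s, t, c, t, d = 8 consonants.

8


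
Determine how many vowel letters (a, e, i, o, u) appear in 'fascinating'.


Vowels in 'fascinating': a, i, a, i = 4 vowels.

4


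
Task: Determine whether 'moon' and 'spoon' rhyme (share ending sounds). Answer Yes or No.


Rime (stressed vowel + following sounds) of 'moon': -oon = /uːn/
Rime of 'spoon': -oon = /uːn/
/uːn/ and /uːn/ are the same ending sound, so the words rhyme.

Yes


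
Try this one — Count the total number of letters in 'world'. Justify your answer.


Spell out 'world' and number each letter: w(1), o(2), r(3), l(4), d(5). Total: 5 letters.

5


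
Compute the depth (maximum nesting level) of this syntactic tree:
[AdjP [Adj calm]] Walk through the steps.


Count bracket nesting levels:
'[' at pos 0: depth = 1
'[' at pos 6: depth = 2
Maximum depth reached: 2

2


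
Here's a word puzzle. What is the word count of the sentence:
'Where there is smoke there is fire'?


Split into words: Where | there | is | smoke | there | is | fire = 7 words.

7


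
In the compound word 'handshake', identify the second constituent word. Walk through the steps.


Split 'handshake' into 'hand' + 'shake'. The second part is 'shake'.

shake


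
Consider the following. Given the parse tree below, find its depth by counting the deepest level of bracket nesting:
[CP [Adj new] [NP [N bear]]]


Count bracket nesting levels:
'[' at pos 0: depth = 1
'[' at pos 4: depth = 2
'[' at pos 14: depth = 2
'[' at pos 18: depth = 3
Maximum depth reached: 3

3


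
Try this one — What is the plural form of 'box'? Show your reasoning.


Apply rule: Add -es (sibilant/fricative ending). 'box' becomes 'boxes'.

boxes


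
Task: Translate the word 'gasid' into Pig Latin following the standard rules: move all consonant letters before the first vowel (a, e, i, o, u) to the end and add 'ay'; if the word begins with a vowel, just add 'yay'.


'gasid': move consonant cluster 'g' to end and add 'ay': 'asidgay'.

asidgay


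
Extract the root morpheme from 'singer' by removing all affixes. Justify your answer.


Remove suffix '-er' from 'singer' to get root 'sing'.

sing


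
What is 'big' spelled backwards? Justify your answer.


Reverse 'big' character by character: 'gib'.

gib


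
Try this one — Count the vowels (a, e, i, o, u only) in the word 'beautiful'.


Vowels in 'beautiful': e, a, u, i, u = 5 vowels.

5


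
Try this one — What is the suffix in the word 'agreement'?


The word 'agreement' = 'agree' (root) + '-ment' (suffix). The suffix is '-ment'.

ment


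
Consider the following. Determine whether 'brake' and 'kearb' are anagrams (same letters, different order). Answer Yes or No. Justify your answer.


Sorted letters of 'brake': 'abekr'
Sorted letters of 'kearb': 'abekr'
They match.

Yes


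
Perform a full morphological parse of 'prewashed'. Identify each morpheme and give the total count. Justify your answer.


Step 1: Identify prefix: 'pre' (meaning: before)
Step 2: Identify root: 'wash'
Step 3: Identify suffix(es): 'ed'
Decomposition: pre- (prefix: before) + wash (root) + -ed (suffix: past)
Total morphemes: 3

3 morphemes (pre- (prefix: before) + wash (root) + -ed (suffix: past))


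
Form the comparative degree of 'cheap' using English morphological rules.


Apply comparative formation (add -er): 'cheap' -> 'cheaper'.

cheaper


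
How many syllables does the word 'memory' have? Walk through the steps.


Break 'memory' into syllables: mem-o-ry -> mem | o | ry = 3 syllables

3 syllables


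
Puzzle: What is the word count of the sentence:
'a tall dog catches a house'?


Split into words: a | tall | dog | catches | a | house = 6 words.

6


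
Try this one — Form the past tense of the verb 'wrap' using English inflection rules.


Apply rule: Double final consonant and add -ed. 'wrap' becomes 'wrapped'.

wrapped


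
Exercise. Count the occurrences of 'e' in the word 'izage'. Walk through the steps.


Letter 'e' in 'izage': found at position(s) 5 = 1 occurrence(s).

1


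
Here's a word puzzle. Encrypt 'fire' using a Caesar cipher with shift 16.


Shift each letter by 16: f -> v, i -> y, r -> h, e -> u. Result: 'vyhu'.

vyhu


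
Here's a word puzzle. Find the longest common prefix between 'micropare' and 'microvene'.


Compare from the start: 5 characters match: 'micro'. Mismatch at position 6: 'p' vs 'v'.

micro


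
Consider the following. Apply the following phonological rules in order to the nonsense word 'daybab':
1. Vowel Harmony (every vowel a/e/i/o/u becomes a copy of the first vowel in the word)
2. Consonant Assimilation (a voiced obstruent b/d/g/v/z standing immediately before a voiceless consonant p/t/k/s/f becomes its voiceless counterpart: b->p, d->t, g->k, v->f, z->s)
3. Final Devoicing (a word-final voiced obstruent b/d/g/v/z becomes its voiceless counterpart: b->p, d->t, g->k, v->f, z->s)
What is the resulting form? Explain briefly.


Starting form: 'daybab'
Rule 1: Vowel Harmony: all vowels already match. No change.
Rule 2: Consonant Assimilation: no voiced obstruent (b/d/g/v/z) stands immediately before a voiceless consonant (p/t/k/s/f). No change.
Rule 3: Final Devoicing: word-final voiced obstruent 'b' becomes voiceless 'p'. 'daybab' -> 'daybap'
Final form: 'daybap'

daybap


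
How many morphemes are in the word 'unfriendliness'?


Decomposition: un- (prefix) + friend (root) + -ly (suffix) + -ness (suffix) = 4 morpheme(s)

4 morphemes


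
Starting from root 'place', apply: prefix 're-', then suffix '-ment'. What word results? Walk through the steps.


Step 1: Add prefix 're-' to 'place' = 'replace'
Step 2: Add suffix '-ment' to 'replace' = 'replacement'

replacement


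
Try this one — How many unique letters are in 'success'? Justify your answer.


Unique letters in 'success': {c, e, s, u} = 4 distinct letters.

4


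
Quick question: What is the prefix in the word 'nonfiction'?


The word 'nonfiction' = 'non' (prefix) + 'fiction' (root). The prefix is 'non'.

non


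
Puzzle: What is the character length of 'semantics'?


Spell out 'semantics' and number each letter: s(1), e(2), m(3), a(4), n(5), t(6), i(7), c(8), s(9). Total: 9 letters.

9


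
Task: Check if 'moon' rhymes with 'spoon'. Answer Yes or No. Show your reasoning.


Rime (stressed vowel + following sounds) of 'moon': -oon = /uːn/
Rime of 'spoon': -oon = /uːn/
/uːn/ and /uːn/ are the same ending sound, so the words rhyme.

Yes


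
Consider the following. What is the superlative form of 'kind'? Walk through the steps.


Apply superlative formation (add -est): 'kind' -> 'kindest'.

kindest


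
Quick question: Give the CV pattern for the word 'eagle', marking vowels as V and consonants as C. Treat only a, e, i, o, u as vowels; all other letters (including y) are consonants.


Letter mapping: e = V, a = V, g = C, l = C, e = V.

VVCCV


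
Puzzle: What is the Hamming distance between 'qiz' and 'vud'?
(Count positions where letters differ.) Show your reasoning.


Alignment:
Position 1: 'q' vs 'v' = DIFFER
Position 2: 'i' vs 'u' = DIFFER
Position 3: 'z' vs 'd' = DIFFER
Total differences: 3

3


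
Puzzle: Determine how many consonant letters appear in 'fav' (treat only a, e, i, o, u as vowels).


Consonants in 'fav': f, v = 2 consonants.

2


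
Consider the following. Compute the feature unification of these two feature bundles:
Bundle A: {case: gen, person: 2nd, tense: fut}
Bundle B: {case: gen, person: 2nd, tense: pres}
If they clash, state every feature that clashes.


Compare features:
case: A=gen vs B=gen -> unified: gen
person: A=2nd vs B=2nd -> unified: 2nd
tense: A=fut vs B=pres -> CLASH
Clash detected on feature 'tense' (fut vs pres); unification fails.

CLASH on 'tense' (fut vs pres)


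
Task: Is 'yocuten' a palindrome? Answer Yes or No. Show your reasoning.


Forward: 'yocuten'
Reversed: 'netucoy'
They differ.

No


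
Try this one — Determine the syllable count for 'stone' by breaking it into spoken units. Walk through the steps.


Break 'stone' into syllables: stone -> stone = 1 syllable

1 syllable


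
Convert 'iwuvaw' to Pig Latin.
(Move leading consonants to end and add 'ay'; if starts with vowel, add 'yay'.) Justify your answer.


'iwuvaw' starts with a vowel, so add 'yay': 'iwuvawyay'.

iwuvawyay


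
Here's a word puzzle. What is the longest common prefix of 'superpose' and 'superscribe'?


Compare from the start: 5 characters match: 'super'. Mismatch at position 6: 'p' vs 's'.

super


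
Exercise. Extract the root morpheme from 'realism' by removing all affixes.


Remove suffix '-ism' from 'realism' to get root 'real'.

real


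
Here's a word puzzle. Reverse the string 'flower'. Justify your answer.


Reverse 'flower' character by character: 'rewolf'.

rewolf


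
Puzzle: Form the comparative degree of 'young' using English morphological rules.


Apply comparative formation (add -er): 'young' -> 'younger'.

younger


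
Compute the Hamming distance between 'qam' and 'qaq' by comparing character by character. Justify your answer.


Alignment:
Position 1: 'q' vs 'q' = match
Position 2: 'a' vs 'a' = match
Position 3: 'm' vs 'q' = DIFFER
Total differences: 1

1


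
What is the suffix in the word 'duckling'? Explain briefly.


The word 'duckling' = 'duck' (root) + '-ling' (suffix). The suffix is '-ling'.

ling


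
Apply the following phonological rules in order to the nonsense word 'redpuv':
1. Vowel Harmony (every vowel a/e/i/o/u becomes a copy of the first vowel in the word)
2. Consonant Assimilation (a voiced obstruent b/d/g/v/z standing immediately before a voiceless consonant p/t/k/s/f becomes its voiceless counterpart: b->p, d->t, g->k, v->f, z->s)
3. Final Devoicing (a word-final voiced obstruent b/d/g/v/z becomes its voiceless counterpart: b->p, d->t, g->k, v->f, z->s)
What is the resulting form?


Starting form: 'redpuv'
Rule 1: Vowel Harmony: all vowels become 'e' (matching first vowel). 'redpuv' -> 'redpev'
Rule 2: Consonant Assimilation: voiced obstruent before voiceless consonant becomes voiceless ('dp' -> 'tp'). 'redpev' -> 'retpev'
Rule 3: Final Devoicing: word-final voiced obstruent 'v' becomes voiceless 'f'. 'retpev' -> 'retpef'
Final form: 'retpef'

retpef


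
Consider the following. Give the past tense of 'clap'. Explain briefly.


Apply rule: Double final consonant and add -ed. 'clap' becomes 'clapped'.

clapped


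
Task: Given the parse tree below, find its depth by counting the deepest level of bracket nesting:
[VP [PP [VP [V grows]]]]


Count bracket nesting levels:
'[' at pos 0: depth = 1
'[' at pos 4: depth = 2
'[' at pos 8: depth = 3
'[' at pos 12: depth = 4
Maximum depth reached: 4

4


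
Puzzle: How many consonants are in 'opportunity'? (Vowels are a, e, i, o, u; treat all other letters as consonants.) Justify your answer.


Consonants in 'opportunity': p, p, r, t, n, t, y = 7 consonants.

7


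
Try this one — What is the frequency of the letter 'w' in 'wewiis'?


Letter 'w' in 'wewiis': found at position(s) 1, 3 = 2 occurrence(s).

2


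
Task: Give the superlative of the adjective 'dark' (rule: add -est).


Apply superlative formation (add -est): 'dark' -> 'darkest'.

darkest


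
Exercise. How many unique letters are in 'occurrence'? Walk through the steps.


Unique letters in 'occurrence': {c, e, n, o, r, u} = 6 distinct letters.

6


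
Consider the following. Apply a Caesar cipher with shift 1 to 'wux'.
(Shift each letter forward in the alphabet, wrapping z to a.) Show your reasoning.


Shift each letter by 1: w -> x, u -> v, x -> y. Result: 'xvy'.

xvy


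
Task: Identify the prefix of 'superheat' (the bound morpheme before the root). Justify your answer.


The word 'superheat' = 'super' (prefix) + 'heat' (root). The prefix is 'super'.

super


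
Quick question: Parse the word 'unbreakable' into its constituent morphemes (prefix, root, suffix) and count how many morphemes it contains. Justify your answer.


Step 1: Identify prefix: 'un' (meaning: not/reverse)
Step 2: Identify root: 'break'
Step 3: Identify suffix(es): 'able'
Decomposition: un- (prefix: not/reverse) + break (root) + -able (suffix: capable of)
Total morphemes: 3

3 morphemes (un- (prefix: not/reverse) + break (root) + -able (suffix: capable of))


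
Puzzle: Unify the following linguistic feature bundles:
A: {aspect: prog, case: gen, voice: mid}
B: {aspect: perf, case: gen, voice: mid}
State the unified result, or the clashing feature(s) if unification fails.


Compare features:
aspect: A=prog vs B=perf -> CLASH
case: A=gen vs B=gen -> unified: gen
voice: A=mid vs B=mid -> unified: mid
Clash detected on feature 'aspect' (prog vs perf); unification fails.

CLASH on 'aspect' (prog vs perf)


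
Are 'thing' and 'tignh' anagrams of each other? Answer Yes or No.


Sorted letters of 'thing': 'ghint'
Sorted letters of 'tignh': 'ghint'
They match.

Yes


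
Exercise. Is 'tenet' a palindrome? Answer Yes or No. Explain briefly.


Forward: 'tenet'
Reversed: 'tenet'
They are identical.

Yes


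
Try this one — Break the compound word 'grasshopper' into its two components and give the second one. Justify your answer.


Split 'grasshopper' into 'grass' + 'hopper'. The second part is 'hopper'.

hopper


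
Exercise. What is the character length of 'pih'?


Spell out 'pih' and number each letter: p(1), i(2), h(3). Total: 3 letters.

3


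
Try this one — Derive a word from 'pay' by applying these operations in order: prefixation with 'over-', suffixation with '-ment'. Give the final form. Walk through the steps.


Step 1: Add prefix 'over-' to 'pay' = 'overpay'
Step 2: Add suffix '-ment' to 'overpay' = 'overpayment'

overpayment


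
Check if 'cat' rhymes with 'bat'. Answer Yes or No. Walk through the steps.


Rime (stressed vowel + following sounds) of 'cat': -at = /æt/
Rime of 'bat': -at = /æt/
/æt/ and /æt/ are the same ending sound, so the words rhyme.

Yes


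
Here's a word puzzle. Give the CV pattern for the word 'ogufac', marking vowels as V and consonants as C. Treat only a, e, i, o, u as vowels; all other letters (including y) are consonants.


Letter mapping: o = V, g = C, u = V, f = C, a = V, c = C.

VCVCVC


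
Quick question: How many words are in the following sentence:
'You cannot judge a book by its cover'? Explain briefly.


Split into words: You | cannot | judge | a | book | by | its | cover = 8 words.

8


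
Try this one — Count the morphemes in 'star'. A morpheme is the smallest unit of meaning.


Decomposition: star (free morpheme) = 1 morpheme(s)

1 morphemes


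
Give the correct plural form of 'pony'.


Apply rule: Change -y to -ies (consonant + y). 'pony' becomes 'ponies'.

ponies


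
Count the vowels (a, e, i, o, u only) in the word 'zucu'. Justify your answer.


Vowels in 'zucu': u, u = 2 vowels.

2


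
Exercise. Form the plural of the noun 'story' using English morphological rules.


Apply rule: Change -y to -ies (consonant + y). 'story' becomes 'stories'.

stories


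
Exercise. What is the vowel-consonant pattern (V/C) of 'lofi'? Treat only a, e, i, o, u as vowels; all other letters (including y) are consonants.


Letter mapping: l = C, o = V, f = C, i = V.

CVCV


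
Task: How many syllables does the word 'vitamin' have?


Break 'vitamin' into syllables: vi-ta-min -> vi | ta | min = 3 syllables

3 syllables


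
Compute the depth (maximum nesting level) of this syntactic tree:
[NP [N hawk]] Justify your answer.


Count bracket nesting levels:
'[' at pos 0: depth = 1
'[' at pos 4: depth = 2
Maximum depth reached: 2

2


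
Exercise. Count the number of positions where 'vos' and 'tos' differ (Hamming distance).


Alignment:
Position 1: 'v' vs 't' = DIFFER
Position 2: 'o' vs 'o' = match
Position 3: 's' vs 's' = match
Total differences: 1

1


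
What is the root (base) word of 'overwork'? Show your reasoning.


Remove prefix 'over' from 'overwork' to get root 'work'.

work


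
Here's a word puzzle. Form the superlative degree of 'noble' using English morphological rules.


Apply superlative formation (ends in e: add -st): 'noble' -> 'noblest'.

noblest


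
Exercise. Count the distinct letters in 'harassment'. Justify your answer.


Unique letters in 'harassment': {a, e, h, m, n, r, s, t} = 8 distinct letters.

8


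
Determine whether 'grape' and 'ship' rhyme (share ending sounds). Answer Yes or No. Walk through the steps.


Rime (stressed vowel + following sounds) of 'grape': -ape = /eɪp/
Rime of 'ship': -ip = /ɪp/
/eɪp/ and /ɪp/ are different ending sounds, so the words do not rhyme.

No


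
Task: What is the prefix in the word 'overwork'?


The word 'overwork' = 'over' (prefix) + 'work' (root). The prefix is 'over'.

over


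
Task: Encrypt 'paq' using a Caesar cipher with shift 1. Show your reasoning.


Shift each letter by 1: p -> q, a -> b, q -> r. Result: 'qbr'.

qbr


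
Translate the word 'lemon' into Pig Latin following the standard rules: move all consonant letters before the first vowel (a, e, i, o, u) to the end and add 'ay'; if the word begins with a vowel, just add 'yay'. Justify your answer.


'lemon': move consonant cluster 'l' to end and add 'ay': 'emonlay'.

emonlay
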